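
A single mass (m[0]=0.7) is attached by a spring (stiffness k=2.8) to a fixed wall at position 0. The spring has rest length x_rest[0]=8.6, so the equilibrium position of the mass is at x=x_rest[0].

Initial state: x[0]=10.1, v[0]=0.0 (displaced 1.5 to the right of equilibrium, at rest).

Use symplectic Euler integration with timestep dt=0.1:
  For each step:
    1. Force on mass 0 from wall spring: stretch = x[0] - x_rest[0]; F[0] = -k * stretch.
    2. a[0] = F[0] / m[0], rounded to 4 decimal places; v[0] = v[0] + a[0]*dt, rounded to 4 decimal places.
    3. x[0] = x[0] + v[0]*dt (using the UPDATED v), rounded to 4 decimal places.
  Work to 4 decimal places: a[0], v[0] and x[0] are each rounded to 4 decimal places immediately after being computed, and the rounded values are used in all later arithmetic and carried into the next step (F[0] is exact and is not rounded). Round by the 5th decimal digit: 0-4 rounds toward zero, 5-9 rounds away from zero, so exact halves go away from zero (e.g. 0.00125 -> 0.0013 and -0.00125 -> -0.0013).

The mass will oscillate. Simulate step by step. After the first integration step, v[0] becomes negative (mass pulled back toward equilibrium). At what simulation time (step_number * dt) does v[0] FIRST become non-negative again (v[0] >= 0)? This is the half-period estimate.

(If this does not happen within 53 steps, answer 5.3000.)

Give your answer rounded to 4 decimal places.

Step 0: x=[10.1000] v=[0.0000]
Step 1: x=[10.0400] v=[-0.6000]
Step 2: x=[9.9224] v=[-1.1760]
Step 3: x=[9.7519] v=[-1.7050]
Step 4: x=[9.5353] v=[-2.1658]
Step 5: x=[9.2813] v=[-2.5399]
Step 6: x=[9.0001] v=[-2.8124]
Step 7: x=[8.7029] v=[-2.9724]
Step 8: x=[8.4015] v=[-3.0136]
Step 9: x=[8.1081] v=[-2.9342]
Step 10: x=[7.8344] v=[-2.7374]
Step 11: x=[7.5913] v=[-2.4312]
Step 12: x=[7.3885] v=[-2.0277]
Step 13: x=[7.2342] v=[-1.5431]
Step 14: x=[7.1345] v=[-0.9968]
Step 15: x=[7.0934] v=[-0.4106]
Step 16: x=[7.1126] v=[0.1920]
First v>=0 after going negative at step 16, time=1.6000

Answer: 1.6000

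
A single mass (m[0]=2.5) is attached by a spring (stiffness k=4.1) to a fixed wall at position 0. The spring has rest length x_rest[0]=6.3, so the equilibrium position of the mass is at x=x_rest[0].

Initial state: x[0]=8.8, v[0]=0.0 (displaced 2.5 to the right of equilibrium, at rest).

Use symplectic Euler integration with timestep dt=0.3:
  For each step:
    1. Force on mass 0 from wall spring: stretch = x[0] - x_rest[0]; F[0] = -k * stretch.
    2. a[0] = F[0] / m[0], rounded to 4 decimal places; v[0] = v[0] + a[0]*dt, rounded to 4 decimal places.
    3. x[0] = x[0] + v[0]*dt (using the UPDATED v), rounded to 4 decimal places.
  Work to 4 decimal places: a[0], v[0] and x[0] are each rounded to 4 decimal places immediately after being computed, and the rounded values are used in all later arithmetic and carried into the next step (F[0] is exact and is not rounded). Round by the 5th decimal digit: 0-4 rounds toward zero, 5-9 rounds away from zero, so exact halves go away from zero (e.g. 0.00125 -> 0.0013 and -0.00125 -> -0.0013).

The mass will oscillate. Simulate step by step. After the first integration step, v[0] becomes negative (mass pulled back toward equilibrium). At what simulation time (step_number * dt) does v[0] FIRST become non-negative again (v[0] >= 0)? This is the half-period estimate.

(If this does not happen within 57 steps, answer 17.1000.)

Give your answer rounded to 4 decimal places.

Step 0: x=[8.8000] v=[0.0000]
Step 1: x=[8.4310] v=[-1.2300]
Step 2: x=[7.7475] v=[-2.2784]
Step 3: x=[6.8503] v=[-2.9906]
Step 4: x=[5.8719] v=[-3.2614]
Step 5: x=[4.9567] v=[-3.0508]
Step 6: x=[4.2397] v=[-2.3899]
Step 7: x=[3.8268] v=[-1.3762]
Step 8: x=[3.7790] v=[-0.1594]
Step 9: x=[4.1033] v=[1.0809]
First v>=0 after going negative at step 9, time=2.7000

Answer: 2.7000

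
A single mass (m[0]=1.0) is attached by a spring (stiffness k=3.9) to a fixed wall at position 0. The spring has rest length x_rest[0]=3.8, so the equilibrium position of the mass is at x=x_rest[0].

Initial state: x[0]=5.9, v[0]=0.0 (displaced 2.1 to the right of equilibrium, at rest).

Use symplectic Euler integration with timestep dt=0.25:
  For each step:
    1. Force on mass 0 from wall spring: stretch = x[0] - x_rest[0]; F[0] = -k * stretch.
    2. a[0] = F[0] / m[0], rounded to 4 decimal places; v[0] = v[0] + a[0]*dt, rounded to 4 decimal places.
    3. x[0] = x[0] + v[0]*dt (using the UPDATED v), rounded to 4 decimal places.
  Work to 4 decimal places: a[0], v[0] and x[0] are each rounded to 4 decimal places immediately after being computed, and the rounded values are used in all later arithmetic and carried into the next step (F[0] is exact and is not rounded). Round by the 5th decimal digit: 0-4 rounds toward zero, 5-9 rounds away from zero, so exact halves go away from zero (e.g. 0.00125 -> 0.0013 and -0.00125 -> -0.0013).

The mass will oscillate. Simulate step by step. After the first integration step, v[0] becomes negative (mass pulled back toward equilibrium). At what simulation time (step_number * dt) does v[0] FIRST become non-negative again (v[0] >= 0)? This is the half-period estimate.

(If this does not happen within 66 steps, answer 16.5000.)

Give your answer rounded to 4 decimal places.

Answer: 1.7500

Derivation:
Step 0: x=[5.9000] v=[0.0000]
Step 1: x=[5.3881] v=[-2.0475]
Step 2: x=[4.4891] v=[-3.5959]
Step 3: x=[3.4222] v=[-4.2678]
Step 4: x=[2.4473] v=[-3.8995]
Step 5: x=[1.8022] v=[-2.5806]
Step 6: x=[1.6440] v=[-0.6328]
Step 7: x=[2.0113] v=[1.4693]
First v>=0 after going negative at step 7, time=1.7500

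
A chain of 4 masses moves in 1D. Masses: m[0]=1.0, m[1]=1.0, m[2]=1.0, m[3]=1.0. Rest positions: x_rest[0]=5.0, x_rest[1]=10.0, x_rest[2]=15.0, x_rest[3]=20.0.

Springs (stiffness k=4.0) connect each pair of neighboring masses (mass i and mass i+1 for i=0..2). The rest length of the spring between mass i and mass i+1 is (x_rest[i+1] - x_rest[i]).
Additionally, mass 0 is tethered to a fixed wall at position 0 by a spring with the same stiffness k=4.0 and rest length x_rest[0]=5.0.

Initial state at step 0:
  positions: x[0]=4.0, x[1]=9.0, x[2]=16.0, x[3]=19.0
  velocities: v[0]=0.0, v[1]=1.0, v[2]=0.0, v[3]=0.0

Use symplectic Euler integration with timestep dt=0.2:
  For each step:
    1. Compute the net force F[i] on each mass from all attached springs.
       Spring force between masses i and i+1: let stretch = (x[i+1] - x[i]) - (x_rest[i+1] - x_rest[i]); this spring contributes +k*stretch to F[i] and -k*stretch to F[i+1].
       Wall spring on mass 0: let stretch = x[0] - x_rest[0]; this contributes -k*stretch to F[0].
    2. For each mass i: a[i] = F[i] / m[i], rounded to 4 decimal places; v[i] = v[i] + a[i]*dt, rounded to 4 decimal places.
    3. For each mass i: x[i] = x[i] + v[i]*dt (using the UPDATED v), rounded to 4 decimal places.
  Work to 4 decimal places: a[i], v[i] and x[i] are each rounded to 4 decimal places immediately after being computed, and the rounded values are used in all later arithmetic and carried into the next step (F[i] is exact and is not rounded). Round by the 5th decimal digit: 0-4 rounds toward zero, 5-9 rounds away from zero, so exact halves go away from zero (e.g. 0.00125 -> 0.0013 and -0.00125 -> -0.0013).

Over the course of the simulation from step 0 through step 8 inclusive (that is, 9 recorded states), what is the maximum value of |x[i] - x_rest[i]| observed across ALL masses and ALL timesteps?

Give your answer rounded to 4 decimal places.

Answer: 1.5661

Derivation:
Step 0: x=[4.0000 9.0000 16.0000 19.0000] v=[0.0000 1.0000 0.0000 0.0000]
Step 1: x=[4.1600 9.5200 15.3600 19.3200] v=[0.8000 2.6000 -3.2000 1.6000]
Step 2: x=[4.5120 10.1168 14.4192 19.8064] v=[1.7600 2.9840 -4.7040 2.4320]
Step 3: x=[5.0388 10.5052 13.6520 20.2308] v=[2.6342 1.9421 -3.8362 2.1222]
Step 4: x=[5.6341 10.5225 13.4339 20.4026] v=[2.9763 0.0864 -1.0906 0.8592]
Step 5: x=[6.1100 10.2235 13.8649 20.2594] v=[2.3797 -1.4952 2.1552 -0.7158]
Step 6: x=[6.2665 9.8489 14.7364 19.8931] v=[0.7825 -1.8729 4.3577 -1.8314]
Step 7: x=[5.9935 9.6831 15.6510 19.5017] v=[-1.3648 -0.8288 4.5731 -1.9568]
Step 8: x=[5.3519 9.8819 16.2269 19.2942] v=[-3.2079 0.9938 2.8793 -1.0374]
Max displacement = 1.5661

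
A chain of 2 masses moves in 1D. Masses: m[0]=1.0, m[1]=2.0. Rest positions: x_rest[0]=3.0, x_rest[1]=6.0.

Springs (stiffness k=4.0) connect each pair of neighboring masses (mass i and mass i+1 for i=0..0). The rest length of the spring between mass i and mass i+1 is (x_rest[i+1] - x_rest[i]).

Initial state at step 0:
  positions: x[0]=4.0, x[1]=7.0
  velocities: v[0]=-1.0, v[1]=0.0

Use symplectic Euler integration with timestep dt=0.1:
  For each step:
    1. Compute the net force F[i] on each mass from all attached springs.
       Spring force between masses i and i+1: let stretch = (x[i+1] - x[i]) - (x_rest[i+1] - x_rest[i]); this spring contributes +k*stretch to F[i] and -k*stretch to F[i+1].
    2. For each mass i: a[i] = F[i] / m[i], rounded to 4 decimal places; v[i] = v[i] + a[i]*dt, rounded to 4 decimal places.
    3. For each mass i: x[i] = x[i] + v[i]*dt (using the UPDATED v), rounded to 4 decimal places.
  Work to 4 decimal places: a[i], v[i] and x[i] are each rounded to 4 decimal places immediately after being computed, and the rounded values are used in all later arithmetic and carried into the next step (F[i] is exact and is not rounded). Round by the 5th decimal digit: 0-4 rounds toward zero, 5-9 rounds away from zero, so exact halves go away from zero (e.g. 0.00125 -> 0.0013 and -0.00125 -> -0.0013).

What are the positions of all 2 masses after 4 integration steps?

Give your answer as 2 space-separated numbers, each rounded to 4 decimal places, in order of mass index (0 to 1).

Step 0: x=[4.0000 7.0000] v=[-1.0000 0.0000]
Step 1: x=[3.9000 7.0000] v=[-1.0000 0.0000]
Step 2: x=[3.8040 6.9980] v=[-0.9600 -0.0200]
Step 3: x=[3.7158 6.9921] v=[-0.8824 -0.0588]
Step 4: x=[3.6386 6.9807] v=[-0.7719 -0.1141]

Answer: 3.6386 6.9807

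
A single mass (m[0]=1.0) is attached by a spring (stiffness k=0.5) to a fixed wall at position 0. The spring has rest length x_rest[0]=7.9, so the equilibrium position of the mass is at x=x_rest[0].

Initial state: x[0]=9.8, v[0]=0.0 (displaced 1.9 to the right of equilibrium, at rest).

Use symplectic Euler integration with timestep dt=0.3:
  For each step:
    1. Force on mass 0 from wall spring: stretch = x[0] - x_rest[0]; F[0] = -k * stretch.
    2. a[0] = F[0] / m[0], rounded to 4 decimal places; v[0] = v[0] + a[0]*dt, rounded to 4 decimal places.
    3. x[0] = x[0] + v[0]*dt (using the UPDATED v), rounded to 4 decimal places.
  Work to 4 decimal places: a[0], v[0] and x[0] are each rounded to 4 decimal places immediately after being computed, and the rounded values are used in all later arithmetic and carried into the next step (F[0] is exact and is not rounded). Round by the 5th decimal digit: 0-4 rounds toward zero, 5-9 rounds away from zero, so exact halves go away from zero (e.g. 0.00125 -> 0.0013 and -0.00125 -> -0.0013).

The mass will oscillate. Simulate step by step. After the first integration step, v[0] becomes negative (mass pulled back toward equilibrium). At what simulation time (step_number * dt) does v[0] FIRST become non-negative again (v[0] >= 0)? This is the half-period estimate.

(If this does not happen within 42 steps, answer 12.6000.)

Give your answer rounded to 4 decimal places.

Answer: 4.5000

Derivation:
Step 0: x=[9.8000] v=[0.0000]
Step 1: x=[9.7145] v=[-0.2850]
Step 2: x=[9.5473] v=[-0.5572]
Step 3: x=[9.3060] v=[-0.8043]
Step 4: x=[9.0014] v=[-1.0152]
Step 5: x=[8.6473] v=[-1.1804]
Step 6: x=[8.2596] v=[-1.2925]
Step 7: x=[7.8557] v=[-1.3464]
Step 8: x=[7.4538] v=[-1.3397]
Step 9: x=[7.0720] v=[-1.2728]
Step 10: x=[6.7274] v=[-1.1486]
Step 11: x=[6.4356] v=[-0.9727]
Step 12: x=[6.2097] v=[-0.7530]
Step 13: x=[6.0599] v=[-0.4994]
Step 14: x=[5.9929] v=[-0.2234]
Step 15: x=[6.0117] v=[0.0627]
First v>=0 after going negative at step 15, time=4.5000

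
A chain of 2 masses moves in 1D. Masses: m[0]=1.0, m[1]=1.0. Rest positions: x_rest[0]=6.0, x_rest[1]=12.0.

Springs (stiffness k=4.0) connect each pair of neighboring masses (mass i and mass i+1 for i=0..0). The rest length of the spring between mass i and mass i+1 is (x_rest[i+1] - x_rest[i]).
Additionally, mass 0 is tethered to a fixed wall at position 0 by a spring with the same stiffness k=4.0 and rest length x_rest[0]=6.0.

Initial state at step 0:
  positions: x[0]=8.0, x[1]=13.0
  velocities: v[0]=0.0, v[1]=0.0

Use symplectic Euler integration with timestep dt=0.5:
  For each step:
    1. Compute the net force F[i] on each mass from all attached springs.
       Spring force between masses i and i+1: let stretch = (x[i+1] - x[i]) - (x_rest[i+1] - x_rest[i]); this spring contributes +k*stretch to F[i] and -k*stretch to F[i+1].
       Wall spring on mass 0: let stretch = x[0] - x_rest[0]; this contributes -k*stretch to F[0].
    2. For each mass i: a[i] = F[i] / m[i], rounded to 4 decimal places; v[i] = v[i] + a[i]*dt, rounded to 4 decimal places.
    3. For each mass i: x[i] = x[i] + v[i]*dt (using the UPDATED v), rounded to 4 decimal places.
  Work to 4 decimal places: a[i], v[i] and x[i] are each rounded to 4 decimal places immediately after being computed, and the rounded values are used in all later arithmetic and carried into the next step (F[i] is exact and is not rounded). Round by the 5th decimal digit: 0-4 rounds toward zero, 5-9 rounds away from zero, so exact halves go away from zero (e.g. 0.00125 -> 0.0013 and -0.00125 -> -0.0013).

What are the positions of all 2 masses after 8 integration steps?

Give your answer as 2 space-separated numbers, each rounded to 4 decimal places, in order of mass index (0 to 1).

Step 0: x=[8.0000 13.0000] v=[0.0000 0.0000]
Step 1: x=[5.0000 14.0000] v=[-6.0000 2.0000]
Step 2: x=[6.0000 12.0000] v=[2.0000 -4.0000]
Step 3: x=[7.0000 10.0000] v=[2.0000 -4.0000]
Step 4: x=[4.0000 11.0000] v=[-6.0000 2.0000]
Step 5: x=[4.0000 11.0000] v=[0.0000 0.0000]
Step 6: x=[7.0000 10.0000] v=[6.0000 -2.0000]
Step 7: x=[6.0000 12.0000] v=[-2.0000 4.0000]
Step 8: x=[5.0000 14.0000] v=[-2.0000 4.0000]

Answer: 5.0000 14.0000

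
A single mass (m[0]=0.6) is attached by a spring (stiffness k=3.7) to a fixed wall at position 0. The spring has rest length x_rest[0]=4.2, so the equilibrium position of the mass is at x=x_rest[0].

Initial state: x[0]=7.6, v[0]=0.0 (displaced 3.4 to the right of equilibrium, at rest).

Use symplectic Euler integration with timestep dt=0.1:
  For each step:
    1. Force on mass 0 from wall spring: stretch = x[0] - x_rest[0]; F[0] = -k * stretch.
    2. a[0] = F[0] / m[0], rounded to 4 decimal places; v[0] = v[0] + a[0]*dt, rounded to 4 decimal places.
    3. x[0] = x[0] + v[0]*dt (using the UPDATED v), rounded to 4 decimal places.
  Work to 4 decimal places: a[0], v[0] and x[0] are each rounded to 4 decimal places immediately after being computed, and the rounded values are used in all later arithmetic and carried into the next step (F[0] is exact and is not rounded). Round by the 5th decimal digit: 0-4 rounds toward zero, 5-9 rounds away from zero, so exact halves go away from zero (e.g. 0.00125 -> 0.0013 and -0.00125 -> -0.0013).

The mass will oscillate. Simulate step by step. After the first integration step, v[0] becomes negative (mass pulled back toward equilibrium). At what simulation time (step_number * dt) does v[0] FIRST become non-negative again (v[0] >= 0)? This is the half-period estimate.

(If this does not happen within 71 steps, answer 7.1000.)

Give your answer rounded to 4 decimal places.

Answer: 1.3000

Derivation:
Step 0: x=[7.6000] v=[0.0000]
Step 1: x=[7.3903] v=[-2.0967]
Step 2: x=[6.9839] v=[-4.0641]
Step 3: x=[6.4058] v=[-5.7808]
Step 4: x=[5.6917] v=[-7.1410]
Step 5: x=[4.8856] v=[-8.0609]
Step 6: x=[4.0372] v=[-8.4837]
Step 7: x=[3.1989] v=[-8.3833]
Step 8: x=[2.4223] v=[-7.7660]
Step 9: x=[1.7553] v=[-6.6698]
Step 10: x=[1.2391] v=[-5.1622]
Step 11: x=[0.9055] v=[-3.3363]
Step 12: x=[0.7750] v=[-1.3047]
Step 13: x=[0.8557] v=[0.8074]
First v>=0 after going negative at step 13, time=1.3000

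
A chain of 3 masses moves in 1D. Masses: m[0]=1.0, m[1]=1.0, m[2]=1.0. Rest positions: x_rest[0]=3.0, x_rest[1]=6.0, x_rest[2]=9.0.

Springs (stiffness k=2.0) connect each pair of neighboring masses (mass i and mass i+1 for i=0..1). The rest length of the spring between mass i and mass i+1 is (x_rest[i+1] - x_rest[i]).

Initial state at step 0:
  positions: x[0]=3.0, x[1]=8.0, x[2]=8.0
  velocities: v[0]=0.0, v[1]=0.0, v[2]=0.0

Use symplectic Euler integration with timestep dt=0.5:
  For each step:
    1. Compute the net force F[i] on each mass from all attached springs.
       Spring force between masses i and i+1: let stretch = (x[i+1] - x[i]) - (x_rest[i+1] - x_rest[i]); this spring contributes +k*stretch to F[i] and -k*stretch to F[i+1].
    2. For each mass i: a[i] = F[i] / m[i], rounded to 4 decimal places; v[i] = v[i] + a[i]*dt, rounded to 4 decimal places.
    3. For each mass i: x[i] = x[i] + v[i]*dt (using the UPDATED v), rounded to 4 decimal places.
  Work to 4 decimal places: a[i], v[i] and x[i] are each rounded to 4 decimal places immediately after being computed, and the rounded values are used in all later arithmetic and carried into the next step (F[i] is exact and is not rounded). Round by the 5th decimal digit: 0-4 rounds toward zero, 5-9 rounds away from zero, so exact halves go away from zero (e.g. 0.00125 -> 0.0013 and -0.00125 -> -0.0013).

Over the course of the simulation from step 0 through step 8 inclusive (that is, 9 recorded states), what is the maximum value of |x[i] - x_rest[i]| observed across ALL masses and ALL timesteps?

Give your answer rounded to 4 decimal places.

Answer: 2.3125

Derivation:
Step 0: x=[3.0000 8.0000 8.0000] v=[0.0000 0.0000 0.0000]
Step 1: x=[4.0000 5.5000 9.5000] v=[2.0000 -5.0000 3.0000]
Step 2: x=[4.2500 4.2500 10.5000] v=[0.5000 -2.5000 2.0000]
Step 3: x=[3.0000 6.1250 9.8750] v=[-2.5000 3.7500 -1.2500]
Step 4: x=[1.8125 8.3125 8.8750] v=[-2.3750 4.3750 -2.0000]
Step 5: x=[2.3750 7.5313 9.0938] v=[1.1250 -1.5625 0.4375]
Step 6: x=[4.0157 4.9532 10.0313] v=[3.2813 -5.1563 1.8750]
Step 7: x=[4.6251 4.4454 9.9298] v=[1.2188 -1.0157 -0.2031]
Step 8: x=[3.6447 6.7696 8.5861] v=[-1.9609 4.6484 -2.6875]
Max displacement = 2.3125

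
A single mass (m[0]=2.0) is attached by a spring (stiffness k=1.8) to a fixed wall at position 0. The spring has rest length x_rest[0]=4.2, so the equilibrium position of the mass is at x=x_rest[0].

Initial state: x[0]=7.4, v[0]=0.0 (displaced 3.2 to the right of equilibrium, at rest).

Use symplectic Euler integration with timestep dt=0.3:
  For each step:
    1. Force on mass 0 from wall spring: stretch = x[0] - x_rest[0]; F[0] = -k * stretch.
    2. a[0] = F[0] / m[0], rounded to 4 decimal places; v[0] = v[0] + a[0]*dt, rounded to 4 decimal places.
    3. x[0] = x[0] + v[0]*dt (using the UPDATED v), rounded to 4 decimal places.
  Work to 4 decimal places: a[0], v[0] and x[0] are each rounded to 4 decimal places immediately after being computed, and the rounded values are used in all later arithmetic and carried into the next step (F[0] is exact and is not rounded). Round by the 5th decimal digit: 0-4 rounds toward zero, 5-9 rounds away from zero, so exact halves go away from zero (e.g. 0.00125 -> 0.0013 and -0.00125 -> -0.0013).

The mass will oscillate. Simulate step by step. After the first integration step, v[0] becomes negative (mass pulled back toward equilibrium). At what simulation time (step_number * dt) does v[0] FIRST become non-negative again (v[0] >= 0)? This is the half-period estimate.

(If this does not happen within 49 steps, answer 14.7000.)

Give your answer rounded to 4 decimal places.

Answer: 3.6000

Derivation:
Step 0: x=[7.4000] v=[0.0000]
Step 1: x=[7.1408] v=[-0.8640]
Step 2: x=[6.6434] v=[-1.6580]
Step 3: x=[5.9481] v=[-2.3177]
Step 4: x=[5.1112] v=[-2.7897]
Step 5: x=[4.2005] v=[-3.0357]
Step 6: x=[3.2897] v=[-3.0359]
Step 7: x=[2.4527] v=[-2.7901]
Step 8: x=[1.7572] v=[-2.3183]
Step 9: x=[1.2596] v=[-1.6588]
Step 10: x=[1.0001] v=[-0.8649]
Step 11: x=[0.9998] v=[-0.0009]
Step 12: x=[1.2588] v=[0.8632]
First v>=0 after going negative at step 12, time=3.6000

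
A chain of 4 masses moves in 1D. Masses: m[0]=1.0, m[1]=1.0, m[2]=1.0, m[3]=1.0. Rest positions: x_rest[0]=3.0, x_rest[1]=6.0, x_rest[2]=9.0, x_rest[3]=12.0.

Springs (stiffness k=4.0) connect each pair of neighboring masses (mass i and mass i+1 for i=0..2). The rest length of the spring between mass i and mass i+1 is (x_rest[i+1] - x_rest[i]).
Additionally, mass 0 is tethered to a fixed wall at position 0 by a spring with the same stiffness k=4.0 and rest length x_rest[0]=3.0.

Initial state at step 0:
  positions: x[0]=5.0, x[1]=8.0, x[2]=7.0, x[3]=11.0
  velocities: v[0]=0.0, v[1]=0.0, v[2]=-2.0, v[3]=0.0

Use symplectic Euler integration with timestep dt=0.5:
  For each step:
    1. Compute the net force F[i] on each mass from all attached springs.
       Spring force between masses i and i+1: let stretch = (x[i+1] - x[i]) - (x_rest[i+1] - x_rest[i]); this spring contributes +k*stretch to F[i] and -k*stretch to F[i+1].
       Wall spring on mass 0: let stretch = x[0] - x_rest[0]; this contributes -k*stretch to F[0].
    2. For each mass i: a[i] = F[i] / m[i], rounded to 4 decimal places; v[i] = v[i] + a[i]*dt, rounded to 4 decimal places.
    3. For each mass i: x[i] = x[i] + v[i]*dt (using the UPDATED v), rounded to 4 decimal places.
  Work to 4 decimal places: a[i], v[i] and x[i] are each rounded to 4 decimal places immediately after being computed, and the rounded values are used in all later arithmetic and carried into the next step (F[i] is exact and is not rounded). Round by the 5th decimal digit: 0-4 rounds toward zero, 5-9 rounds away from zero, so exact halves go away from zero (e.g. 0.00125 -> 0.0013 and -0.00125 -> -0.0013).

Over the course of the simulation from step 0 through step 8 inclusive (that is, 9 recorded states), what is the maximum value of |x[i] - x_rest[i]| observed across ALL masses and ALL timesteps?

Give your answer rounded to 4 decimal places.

Step 0: x=[5.0000 8.0000 7.0000 11.0000] v=[0.0000 0.0000 -2.0000 0.0000]
Step 1: x=[3.0000 4.0000 11.0000 10.0000] v=[-4.0000 -8.0000 8.0000 -2.0000]
Step 2: x=[-1.0000 6.0000 7.0000 13.0000] v=[-8.0000 4.0000 -8.0000 6.0000]
Step 3: x=[3.0000 2.0000 8.0000 13.0000] v=[8.0000 -8.0000 2.0000 0.0000]
Step 4: x=[3.0000 5.0000 8.0000 11.0000] v=[0.0000 6.0000 0.0000 -4.0000]
Step 5: x=[2.0000 9.0000 8.0000 9.0000] v=[-2.0000 8.0000 0.0000 -4.0000]
Step 6: x=[6.0000 5.0000 10.0000 9.0000] v=[8.0000 -8.0000 4.0000 0.0000]
Step 7: x=[3.0000 7.0000 6.0000 13.0000] v=[-6.0000 4.0000 -8.0000 8.0000]
Step 8: x=[1.0000 4.0000 10.0000 13.0000] v=[-4.0000 -6.0000 8.0000 0.0000]
Max displacement = 4.0000

Answer: 4.0000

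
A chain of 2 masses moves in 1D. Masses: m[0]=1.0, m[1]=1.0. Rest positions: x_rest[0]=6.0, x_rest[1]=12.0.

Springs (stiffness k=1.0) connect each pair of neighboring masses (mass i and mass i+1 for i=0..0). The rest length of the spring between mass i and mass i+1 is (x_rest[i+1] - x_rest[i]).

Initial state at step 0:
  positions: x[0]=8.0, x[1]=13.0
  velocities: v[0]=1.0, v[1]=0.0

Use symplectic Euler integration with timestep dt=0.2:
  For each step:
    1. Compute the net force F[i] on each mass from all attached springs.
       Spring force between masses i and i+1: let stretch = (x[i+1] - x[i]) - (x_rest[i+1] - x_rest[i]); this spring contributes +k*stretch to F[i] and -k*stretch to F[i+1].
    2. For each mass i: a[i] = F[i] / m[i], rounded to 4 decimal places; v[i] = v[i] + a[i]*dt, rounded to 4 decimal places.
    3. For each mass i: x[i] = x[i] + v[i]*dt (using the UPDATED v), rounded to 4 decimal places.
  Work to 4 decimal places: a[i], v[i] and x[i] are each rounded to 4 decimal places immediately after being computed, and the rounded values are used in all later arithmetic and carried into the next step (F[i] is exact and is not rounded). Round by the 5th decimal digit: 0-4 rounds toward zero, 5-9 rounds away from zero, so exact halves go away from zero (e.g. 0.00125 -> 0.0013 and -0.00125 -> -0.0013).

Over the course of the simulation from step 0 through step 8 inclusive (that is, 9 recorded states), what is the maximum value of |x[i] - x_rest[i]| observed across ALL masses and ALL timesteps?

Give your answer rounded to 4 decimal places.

Answer: 2.4034

Derivation:
Step 0: x=[8.0000 13.0000] v=[1.0000 0.0000]
Step 1: x=[8.1600 13.0400] v=[0.8000 0.2000]
Step 2: x=[8.2752 13.1248] v=[0.5760 0.4240]
Step 3: x=[8.3444 13.2556] v=[0.3459 0.6541]
Step 4: x=[8.3700 13.4300] v=[0.1281 0.8719]
Step 5: x=[8.3580 13.6420] v=[-0.0599 1.0599]
Step 6: x=[8.3174 13.8826] v=[-0.2031 1.2031]
Step 7: x=[8.2594 14.1406] v=[-0.2901 1.2901]
Step 8: x=[8.1966 14.4034] v=[-0.3139 1.3139]
Max displacement = 2.4034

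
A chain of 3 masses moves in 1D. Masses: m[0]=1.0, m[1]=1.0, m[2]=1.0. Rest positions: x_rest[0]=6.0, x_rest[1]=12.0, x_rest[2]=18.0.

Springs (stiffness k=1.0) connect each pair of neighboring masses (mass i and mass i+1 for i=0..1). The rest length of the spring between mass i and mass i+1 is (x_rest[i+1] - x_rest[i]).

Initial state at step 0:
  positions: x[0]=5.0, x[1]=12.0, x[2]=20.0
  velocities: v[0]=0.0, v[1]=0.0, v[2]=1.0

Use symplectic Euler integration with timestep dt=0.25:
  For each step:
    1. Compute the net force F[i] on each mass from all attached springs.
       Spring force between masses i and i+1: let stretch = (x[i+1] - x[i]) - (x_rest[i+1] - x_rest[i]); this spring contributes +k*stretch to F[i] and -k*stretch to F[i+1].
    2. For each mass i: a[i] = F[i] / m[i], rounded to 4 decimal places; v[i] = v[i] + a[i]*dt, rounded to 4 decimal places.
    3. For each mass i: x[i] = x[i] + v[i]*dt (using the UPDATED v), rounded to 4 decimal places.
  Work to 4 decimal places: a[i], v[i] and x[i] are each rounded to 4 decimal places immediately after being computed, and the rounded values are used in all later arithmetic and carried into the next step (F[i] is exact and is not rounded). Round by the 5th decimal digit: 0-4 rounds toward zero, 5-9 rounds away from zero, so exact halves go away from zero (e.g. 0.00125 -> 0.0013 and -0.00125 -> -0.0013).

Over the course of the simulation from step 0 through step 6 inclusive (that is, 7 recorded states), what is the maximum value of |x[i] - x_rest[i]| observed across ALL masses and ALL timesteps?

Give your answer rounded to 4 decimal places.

Answer: 2.1250

Derivation:
Step 0: x=[5.0000 12.0000 20.0000] v=[0.0000 0.0000 1.0000]
Step 1: x=[5.0625 12.0625 20.1250] v=[0.2500 0.2500 0.5000]
Step 2: x=[5.1875 12.1914 20.1211] v=[0.5000 0.5156 -0.0156]
Step 3: x=[5.3753 12.3782 19.9966] v=[0.7510 0.7471 -0.4980]
Step 4: x=[5.6257 12.6035 19.7710] v=[1.0017 0.9010 -0.9026]
Step 5: x=[5.9373 12.8406 19.4724] v=[1.2462 0.9484 -1.1945]
Step 6: x=[6.3053 13.0607 19.1343] v=[1.4720 0.8805 -1.3525]
Max displacement = 2.1250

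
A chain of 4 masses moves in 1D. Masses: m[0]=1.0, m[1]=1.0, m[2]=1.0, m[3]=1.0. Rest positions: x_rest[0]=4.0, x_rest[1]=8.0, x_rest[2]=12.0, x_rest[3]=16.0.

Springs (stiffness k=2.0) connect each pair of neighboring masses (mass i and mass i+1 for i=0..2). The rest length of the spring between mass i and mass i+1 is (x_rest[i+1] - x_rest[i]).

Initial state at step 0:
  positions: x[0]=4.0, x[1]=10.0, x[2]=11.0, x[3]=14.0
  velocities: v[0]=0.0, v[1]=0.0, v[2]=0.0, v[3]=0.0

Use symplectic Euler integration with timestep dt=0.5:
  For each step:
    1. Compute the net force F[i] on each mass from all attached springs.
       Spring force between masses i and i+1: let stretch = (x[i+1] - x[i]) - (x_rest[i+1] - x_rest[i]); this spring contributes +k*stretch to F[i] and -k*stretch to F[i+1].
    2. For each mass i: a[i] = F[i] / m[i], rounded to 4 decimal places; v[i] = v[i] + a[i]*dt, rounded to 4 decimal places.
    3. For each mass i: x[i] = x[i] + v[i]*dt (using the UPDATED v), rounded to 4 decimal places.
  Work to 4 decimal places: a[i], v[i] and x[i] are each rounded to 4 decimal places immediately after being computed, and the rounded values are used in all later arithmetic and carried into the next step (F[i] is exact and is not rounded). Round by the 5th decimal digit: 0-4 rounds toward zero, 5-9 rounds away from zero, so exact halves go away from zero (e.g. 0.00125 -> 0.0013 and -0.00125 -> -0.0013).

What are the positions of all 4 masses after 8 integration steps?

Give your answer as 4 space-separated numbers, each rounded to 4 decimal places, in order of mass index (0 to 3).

Answer: 3.9688 8.0626 9.9376 17.0313

Derivation:
Step 0: x=[4.0000 10.0000 11.0000 14.0000] v=[0.0000 0.0000 0.0000 0.0000]
Step 1: x=[5.0000 7.5000 12.0000 14.5000] v=[2.0000 -5.0000 2.0000 1.0000]
Step 2: x=[5.2500 6.0000 12.0000 15.7500] v=[0.5000 -3.0000 0.0000 2.5000]
Step 3: x=[3.8750 7.1250 10.8750 17.1250] v=[-2.7500 2.2500 -2.2500 2.7500]
Step 4: x=[2.1250 8.5000 11.0000 17.3750] v=[-3.5000 2.7500 0.2500 0.5000]
Step 5: x=[1.5625 7.9375 13.0625 16.4375] v=[-1.1250 -1.1250 4.1250 -1.8750]
Step 6: x=[2.1875 6.7500 14.2500 15.8125] v=[1.2500 -2.3750 2.3750 -1.2500]
Step 7: x=[3.0938 7.0313 12.4688 16.4063] v=[1.8125 0.5625 -3.5625 1.1875]
Step 8: x=[3.9688 8.0626 9.9376 17.0313] v=[1.7500 2.0625 -5.0625 1.2500]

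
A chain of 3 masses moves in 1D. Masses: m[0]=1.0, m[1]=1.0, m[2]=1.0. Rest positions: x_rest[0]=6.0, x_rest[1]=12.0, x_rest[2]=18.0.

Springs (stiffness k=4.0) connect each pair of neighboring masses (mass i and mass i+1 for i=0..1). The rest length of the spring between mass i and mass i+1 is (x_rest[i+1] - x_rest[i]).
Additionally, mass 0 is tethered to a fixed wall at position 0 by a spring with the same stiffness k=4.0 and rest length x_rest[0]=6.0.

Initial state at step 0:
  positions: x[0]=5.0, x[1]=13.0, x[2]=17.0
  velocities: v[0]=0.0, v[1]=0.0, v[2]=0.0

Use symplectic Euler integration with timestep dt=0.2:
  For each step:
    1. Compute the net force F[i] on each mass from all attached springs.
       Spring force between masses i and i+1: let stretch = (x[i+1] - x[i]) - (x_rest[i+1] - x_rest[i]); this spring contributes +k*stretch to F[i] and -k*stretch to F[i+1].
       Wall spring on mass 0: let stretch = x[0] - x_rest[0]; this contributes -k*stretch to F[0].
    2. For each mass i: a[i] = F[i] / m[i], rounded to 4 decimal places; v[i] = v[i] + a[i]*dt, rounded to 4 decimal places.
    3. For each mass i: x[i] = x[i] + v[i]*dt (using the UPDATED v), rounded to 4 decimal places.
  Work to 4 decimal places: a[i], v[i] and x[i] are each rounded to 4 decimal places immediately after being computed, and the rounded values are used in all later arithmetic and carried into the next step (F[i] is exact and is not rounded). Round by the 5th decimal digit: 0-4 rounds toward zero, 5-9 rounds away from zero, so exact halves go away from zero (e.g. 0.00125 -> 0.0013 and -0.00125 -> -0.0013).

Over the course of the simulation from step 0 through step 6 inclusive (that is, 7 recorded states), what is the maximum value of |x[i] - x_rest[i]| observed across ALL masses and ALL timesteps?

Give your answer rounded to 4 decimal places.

Step 0: x=[5.0000 13.0000 17.0000] v=[0.0000 0.0000 0.0000]
Step 1: x=[5.4800 12.3600 17.3200] v=[2.4000 -3.2000 1.6000]
Step 2: x=[6.1840 11.4128 17.8064] v=[3.5200 -4.7360 2.4320]
Step 3: x=[6.7352 10.6520 18.2298] v=[2.7558 -3.8042 2.1171]
Step 4: x=[6.8354 10.4769 18.4008] v=[0.5011 -0.8754 0.8549]
Step 5: x=[6.4246 10.9870 18.2640] v=[-2.0540 2.5505 -0.6842]
Step 6: x=[5.7158 11.9314 17.9228] v=[-3.5438 4.7222 -1.7058]
Max displacement = 1.5231

Answer: 1.5231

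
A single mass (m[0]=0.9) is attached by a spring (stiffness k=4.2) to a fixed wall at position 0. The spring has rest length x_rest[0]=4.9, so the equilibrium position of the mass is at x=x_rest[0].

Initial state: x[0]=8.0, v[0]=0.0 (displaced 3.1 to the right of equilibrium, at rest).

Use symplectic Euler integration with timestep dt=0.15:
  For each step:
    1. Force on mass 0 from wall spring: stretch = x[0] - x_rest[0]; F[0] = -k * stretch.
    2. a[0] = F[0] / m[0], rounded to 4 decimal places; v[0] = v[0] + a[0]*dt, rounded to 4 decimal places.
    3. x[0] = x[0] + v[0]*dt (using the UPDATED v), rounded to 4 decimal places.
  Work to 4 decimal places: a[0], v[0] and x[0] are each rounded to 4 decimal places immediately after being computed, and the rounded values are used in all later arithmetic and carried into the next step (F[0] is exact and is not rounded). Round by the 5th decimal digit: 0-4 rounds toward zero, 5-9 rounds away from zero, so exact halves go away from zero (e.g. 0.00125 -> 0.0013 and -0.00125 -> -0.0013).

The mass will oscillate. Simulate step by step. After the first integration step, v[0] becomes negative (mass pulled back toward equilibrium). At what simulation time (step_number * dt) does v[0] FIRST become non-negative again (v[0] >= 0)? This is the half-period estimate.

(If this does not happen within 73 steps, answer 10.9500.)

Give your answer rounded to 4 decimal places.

Answer: 1.5000

Derivation:
Step 0: x=[8.0000] v=[0.0000]
Step 1: x=[7.6745] v=[-2.1700]
Step 2: x=[7.0577] v=[-4.1122]
Step 3: x=[6.2143] v=[-5.6226]
Step 4: x=[5.2329] v=[-6.5426]
Step 5: x=[4.2166] v=[-6.7756]
Step 6: x=[3.2720] v=[-6.2972]
Step 7: x=[2.4984] v=[-5.1576]
Step 8: x=[1.9769] v=[-3.4765]
Step 9: x=[1.7624] v=[-1.4303]
Step 10: x=[1.8773] v=[0.7660]
First v>=0 after going negative at step 10, time=1.5000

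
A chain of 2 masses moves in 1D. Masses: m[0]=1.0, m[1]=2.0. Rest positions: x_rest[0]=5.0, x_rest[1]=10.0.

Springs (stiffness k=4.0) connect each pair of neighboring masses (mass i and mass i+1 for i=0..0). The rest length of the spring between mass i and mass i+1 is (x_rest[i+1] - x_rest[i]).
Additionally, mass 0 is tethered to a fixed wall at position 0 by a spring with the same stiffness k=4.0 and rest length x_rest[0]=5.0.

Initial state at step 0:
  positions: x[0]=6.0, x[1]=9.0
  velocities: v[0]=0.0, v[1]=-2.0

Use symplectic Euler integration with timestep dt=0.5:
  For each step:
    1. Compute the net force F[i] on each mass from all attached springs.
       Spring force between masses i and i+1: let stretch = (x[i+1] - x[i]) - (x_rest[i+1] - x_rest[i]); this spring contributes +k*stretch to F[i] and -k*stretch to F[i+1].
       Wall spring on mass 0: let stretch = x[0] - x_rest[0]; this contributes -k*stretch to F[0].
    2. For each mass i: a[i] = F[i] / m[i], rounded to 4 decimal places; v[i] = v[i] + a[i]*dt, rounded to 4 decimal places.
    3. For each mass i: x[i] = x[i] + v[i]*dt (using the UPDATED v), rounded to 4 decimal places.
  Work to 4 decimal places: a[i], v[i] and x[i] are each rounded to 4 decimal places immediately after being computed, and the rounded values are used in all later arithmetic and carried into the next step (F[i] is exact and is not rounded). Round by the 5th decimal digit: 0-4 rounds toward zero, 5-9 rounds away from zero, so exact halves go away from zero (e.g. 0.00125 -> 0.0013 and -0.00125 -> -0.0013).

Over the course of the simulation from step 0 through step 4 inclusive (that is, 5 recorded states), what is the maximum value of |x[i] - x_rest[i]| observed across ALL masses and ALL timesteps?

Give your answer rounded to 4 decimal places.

Answer: 2.2500

Derivation:
Step 0: x=[6.0000 9.0000] v=[0.0000 -2.0000]
Step 1: x=[3.0000 9.0000] v=[-6.0000 0.0000]
Step 2: x=[3.0000 8.5000] v=[0.0000 -1.0000]
Step 3: x=[5.5000 7.7500] v=[5.0000 -1.5000]
Step 4: x=[4.7500 8.3750] v=[-1.5000 1.2500]
Max displacement = 2.2500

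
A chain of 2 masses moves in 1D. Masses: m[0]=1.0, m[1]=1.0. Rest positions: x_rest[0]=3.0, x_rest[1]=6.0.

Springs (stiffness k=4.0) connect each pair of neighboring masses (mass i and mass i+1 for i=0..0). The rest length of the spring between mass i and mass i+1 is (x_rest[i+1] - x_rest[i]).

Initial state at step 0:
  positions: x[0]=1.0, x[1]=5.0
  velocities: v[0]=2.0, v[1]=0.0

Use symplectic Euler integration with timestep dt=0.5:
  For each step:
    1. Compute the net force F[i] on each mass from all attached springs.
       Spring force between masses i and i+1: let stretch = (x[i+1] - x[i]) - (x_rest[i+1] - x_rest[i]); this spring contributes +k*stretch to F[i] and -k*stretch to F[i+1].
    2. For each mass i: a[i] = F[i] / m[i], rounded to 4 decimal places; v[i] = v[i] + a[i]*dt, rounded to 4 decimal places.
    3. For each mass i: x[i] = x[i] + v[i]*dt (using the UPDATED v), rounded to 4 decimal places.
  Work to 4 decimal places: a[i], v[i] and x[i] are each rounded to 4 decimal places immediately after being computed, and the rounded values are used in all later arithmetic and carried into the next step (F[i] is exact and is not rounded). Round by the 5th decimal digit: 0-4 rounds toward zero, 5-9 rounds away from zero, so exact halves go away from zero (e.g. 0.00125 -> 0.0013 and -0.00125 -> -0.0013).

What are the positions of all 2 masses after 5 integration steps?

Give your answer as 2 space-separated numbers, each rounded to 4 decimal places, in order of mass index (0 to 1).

Answer: 5.0000 6.0000

Derivation:
Step 0: x=[1.0000 5.0000] v=[2.0000 0.0000]
Step 1: x=[3.0000 4.0000] v=[4.0000 -2.0000]
Step 2: x=[3.0000 5.0000] v=[0.0000 2.0000]
Step 3: x=[2.0000 7.0000] v=[-2.0000 4.0000]
Step 4: x=[3.0000 7.0000] v=[2.0000 0.0000]
Step 5: x=[5.0000 6.0000] v=[4.0000 -2.0000]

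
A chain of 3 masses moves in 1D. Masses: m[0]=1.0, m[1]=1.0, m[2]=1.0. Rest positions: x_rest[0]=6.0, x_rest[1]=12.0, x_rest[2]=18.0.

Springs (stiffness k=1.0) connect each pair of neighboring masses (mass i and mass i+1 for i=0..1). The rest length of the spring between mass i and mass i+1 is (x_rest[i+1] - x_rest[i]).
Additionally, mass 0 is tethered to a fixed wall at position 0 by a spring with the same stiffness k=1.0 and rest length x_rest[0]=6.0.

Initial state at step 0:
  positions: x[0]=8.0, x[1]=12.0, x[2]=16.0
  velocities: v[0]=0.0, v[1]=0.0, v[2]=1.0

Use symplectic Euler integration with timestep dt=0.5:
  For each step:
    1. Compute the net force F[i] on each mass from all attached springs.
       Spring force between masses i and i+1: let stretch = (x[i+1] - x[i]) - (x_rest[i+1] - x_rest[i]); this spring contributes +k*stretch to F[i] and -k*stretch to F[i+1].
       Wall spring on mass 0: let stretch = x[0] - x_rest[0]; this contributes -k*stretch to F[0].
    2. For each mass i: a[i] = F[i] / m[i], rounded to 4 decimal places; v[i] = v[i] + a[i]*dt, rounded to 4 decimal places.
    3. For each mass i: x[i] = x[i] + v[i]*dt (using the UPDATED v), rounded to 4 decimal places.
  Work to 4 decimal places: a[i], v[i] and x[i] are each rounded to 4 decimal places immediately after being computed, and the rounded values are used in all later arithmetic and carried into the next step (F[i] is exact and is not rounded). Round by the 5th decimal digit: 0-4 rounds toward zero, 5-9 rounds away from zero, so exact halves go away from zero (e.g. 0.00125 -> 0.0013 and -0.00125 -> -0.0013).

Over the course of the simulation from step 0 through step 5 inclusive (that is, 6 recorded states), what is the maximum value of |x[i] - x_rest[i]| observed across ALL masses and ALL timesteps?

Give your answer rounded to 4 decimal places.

Answer: 2.4571

Derivation:
Step 0: x=[8.0000 12.0000 16.0000] v=[0.0000 0.0000 1.0000]
Step 1: x=[7.0000 12.0000 17.0000] v=[-2.0000 0.0000 2.0000]
Step 2: x=[5.5000 12.0000 18.2500] v=[-3.0000 0.0000 2.5000]
Step 3: x=[4.2500 11.9375 19.4375] v=[-2.5000 -0.1250 2.3750]
Step 4: x=[3.8594 11.8281 20.2500] v=[-0.7813 -0.2188 1.6250]
Step 5: x=[4.4961 11.8320 20.4571] v=[1.2734 0.0078 0.4141]
Max displacement = 2.4571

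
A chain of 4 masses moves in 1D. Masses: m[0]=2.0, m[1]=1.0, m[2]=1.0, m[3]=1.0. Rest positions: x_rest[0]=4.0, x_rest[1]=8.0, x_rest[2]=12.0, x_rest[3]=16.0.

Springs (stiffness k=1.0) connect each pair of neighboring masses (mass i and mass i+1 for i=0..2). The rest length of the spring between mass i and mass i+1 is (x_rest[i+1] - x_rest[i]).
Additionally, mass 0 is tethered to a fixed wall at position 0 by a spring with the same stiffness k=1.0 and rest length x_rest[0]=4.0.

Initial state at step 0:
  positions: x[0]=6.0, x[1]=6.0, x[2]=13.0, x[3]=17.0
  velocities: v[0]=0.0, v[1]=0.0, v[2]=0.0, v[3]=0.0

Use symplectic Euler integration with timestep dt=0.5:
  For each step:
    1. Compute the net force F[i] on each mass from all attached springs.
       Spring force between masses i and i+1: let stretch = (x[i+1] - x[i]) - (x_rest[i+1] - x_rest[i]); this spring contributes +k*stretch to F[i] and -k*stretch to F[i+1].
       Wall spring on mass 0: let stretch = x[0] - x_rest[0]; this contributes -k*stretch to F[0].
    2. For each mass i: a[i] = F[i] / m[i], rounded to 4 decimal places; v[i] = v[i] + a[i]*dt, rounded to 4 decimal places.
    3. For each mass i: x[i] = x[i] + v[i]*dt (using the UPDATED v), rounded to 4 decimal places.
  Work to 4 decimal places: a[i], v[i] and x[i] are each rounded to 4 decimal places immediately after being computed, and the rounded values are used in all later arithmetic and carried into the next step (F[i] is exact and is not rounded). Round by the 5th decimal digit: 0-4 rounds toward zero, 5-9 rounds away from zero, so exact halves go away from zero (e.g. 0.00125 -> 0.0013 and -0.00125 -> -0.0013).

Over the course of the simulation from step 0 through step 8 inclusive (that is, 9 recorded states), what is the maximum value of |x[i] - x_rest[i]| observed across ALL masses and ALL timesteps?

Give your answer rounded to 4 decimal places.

Answer: 3.1797

Derivation:
Step 0: x=[6.0000 6.0000 13.0000 17.0000] v=[0.0000 0.0000 0.0000 0.0000]
Step 1: x=[5.2500 7.7500 12.2500 17.0000] v=[-1.5000 3.5000 -1.5000 0.0000]
Step 2: x=[4.1563 10.0000 11.5625 16.8125] v=[-2.1875 4.5000 -1.3750 -0.3750]
Step 3: x=[3.2735 11.1797 11.7969 16.3125] v=[-1.7657 2.3594 0.4688 -1.0000]
Step 4: x=[2.9698 10.5372 13.0059 15.6836] v=[-0.6075 -1.2851 2.4180 -1.2578]
Step 5: x=[3.2408 8.6200 14.2672 15.3853] v=[0.5419 -3.8345 2.5225 -0.5967]
Step 6: x=[3.7791 6.7698 14.3962 15.8075] v=[1.0765 -3.7005 0.2580 0.8443]
Step 7: x=[4.2188 6.0785 12.9714 16.8769] v=[0.8794 -1.3827 -2.8496 2.1387]
Step 8: x=[4.3636 6.6455 10.7998 17.9699] v=[0.2896 1.1339 -4.3433 2.1860]
Max displacement = 3.1797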